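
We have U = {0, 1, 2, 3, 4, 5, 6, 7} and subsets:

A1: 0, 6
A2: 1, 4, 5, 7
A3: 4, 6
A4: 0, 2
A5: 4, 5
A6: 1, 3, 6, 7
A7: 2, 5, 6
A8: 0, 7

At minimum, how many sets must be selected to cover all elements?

3

A2, A4, A6 together cover {0, 1, 2, 3, 4, 5, 6, 7} — every element.
No 2 of the 8 sets cover everything (all 28 pairs fall short), so 3 is minimum.
Greedy (largest uncovered first) would take A2, A1, A4, A6 — 4 sets — but 3 suffice.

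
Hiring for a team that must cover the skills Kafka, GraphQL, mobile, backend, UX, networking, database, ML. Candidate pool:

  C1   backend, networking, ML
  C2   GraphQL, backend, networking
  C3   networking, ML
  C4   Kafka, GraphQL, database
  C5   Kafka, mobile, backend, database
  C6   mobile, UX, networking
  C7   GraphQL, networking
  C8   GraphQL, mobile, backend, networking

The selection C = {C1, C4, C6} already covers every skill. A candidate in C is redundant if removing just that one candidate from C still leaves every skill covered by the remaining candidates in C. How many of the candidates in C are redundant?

0

Drop C1: backend, ML uncovered — not redundant.
Drop C4: Kafka, GraphQL, database uncovered — not redundant.
Drop C6: mobile, UX uncovered — not redundant.
None of the candidates in C is redundant.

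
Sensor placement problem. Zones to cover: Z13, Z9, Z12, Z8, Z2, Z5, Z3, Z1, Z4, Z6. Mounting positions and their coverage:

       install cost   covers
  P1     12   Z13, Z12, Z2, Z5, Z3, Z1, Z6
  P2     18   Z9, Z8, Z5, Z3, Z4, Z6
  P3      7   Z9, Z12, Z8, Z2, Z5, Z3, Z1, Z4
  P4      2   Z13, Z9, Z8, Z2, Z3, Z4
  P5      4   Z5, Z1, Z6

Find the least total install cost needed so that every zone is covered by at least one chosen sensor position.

13

P3, P4, P5 cover every zone at install cost 7 + 2 + 4 = 13.
Any cover uses at least 2 sensor positions; among all covering selections none totals below 13.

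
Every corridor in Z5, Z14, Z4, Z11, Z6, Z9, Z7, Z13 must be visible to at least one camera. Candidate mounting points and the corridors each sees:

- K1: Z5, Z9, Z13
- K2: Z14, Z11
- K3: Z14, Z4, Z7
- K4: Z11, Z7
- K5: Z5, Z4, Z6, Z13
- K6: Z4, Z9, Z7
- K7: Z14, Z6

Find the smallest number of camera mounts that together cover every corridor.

3

K2, K5, K6 together cover {Z5, Z14, Z4, Z11, Z6, Z9, Z7, Z13} — every corridor.
No 2 of the 7 camera mounts cover everything (all 21 pairs fall short), so 3 is minimum.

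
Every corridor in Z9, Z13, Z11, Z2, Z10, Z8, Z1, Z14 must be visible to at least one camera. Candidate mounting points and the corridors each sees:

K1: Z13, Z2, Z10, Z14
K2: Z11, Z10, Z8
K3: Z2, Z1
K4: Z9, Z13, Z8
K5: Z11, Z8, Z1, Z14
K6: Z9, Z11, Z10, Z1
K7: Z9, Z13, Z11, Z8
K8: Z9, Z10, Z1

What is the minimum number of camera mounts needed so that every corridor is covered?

K1, K2, K6 together cover {Z9, Z13, Z11, Z2, Z10, Z8, Z1, Z14} — every corridor.
No 2 of the 8 camera mounts cover everything (all 28 pairs fall short), so 3 is minimum.

3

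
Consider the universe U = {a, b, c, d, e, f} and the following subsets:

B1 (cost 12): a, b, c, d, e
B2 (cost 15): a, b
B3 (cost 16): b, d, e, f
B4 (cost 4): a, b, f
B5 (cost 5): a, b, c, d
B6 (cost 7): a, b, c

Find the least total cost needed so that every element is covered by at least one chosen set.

B1, B4 cover every element at cost 12 + 4 = 16.
Any cover uses at least 2 sets; among all covering selections none totals below 16.

16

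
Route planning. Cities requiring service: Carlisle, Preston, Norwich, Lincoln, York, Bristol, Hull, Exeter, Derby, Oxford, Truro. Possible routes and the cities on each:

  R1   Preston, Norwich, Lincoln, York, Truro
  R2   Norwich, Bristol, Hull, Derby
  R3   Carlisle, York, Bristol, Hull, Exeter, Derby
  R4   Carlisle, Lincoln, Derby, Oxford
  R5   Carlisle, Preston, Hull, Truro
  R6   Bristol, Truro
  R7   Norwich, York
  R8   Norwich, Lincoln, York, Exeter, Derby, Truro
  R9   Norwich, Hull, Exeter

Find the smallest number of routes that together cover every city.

3

R1, R3, R4 together cover {Carlisle, Preston, Norwich, Lincoln, York, Bristol, Hull, Exeter, Derby, Oxford, Truro} — every city.
No 2 of the 9 routes cover everything (all 36 pairs fall short), so 3 is minimum.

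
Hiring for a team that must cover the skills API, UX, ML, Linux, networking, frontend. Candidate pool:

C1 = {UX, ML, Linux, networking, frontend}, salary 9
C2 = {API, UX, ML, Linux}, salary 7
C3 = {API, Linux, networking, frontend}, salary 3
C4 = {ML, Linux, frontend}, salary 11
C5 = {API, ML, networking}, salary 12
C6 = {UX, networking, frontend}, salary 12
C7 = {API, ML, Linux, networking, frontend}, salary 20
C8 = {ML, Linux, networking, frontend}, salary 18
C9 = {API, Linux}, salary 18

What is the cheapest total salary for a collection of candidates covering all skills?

10

C2, C3 cover every skill at salary 7 + 3 = 10.
Any cover uses at least 2 candidates; among all covering selections none totals below 10.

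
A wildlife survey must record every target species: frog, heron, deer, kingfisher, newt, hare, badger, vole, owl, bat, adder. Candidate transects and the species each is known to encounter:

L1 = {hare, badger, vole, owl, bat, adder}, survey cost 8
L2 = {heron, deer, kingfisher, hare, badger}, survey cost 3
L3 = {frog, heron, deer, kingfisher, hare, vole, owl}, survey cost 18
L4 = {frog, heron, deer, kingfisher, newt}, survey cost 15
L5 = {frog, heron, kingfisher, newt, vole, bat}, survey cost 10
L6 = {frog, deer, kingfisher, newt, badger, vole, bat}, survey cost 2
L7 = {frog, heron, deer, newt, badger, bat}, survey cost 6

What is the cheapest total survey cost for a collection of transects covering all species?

L1, L2, L6 cover every species at survey cost 8 + 3 + 2 = 13.
Any cover uses at least 2 transects; among all covering selections none totals below 13.

13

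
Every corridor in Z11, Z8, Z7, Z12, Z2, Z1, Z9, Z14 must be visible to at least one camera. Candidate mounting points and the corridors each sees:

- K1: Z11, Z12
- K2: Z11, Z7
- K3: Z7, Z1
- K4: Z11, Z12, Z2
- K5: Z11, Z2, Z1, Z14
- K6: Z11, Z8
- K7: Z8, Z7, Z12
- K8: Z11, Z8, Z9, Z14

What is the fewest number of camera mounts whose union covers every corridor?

3

K3, K4, K8 together cover {Z11, Z8, Z7, Z12, Z2, Z1, Z9, Z14} — every corridor.
No 2 of the 8 camera mounts cover everything (all 28 pairs fall short), so 3 is minimum.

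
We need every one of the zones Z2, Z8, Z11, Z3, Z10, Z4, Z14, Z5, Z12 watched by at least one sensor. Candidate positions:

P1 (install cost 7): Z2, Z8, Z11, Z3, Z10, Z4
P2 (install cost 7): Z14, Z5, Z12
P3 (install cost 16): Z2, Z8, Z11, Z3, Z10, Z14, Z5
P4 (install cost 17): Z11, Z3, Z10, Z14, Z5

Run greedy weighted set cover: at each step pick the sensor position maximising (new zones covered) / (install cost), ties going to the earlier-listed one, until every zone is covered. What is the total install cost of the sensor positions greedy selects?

Pick 1: P1 adds 6 new (Z2, Z8, Z11, Z3, Z10, Z4) at install cost 7 (ratio 6/7).
Pick 2: P2 adds 3 new (Z14, Z5, Z12) at install cost 7 (ratio 3/7).
Greedy total install cost: 7 + 7 = 14.

14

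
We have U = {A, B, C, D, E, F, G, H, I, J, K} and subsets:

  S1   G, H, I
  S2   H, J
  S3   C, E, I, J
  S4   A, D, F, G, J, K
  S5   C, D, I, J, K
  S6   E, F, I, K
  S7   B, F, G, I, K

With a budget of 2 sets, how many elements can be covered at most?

9

Choosing S3, S4 covers {A, C, D, E, F, G, I, J, K} — 9 elements.
No choice of 2 sets does better; here B, H are left uncovered.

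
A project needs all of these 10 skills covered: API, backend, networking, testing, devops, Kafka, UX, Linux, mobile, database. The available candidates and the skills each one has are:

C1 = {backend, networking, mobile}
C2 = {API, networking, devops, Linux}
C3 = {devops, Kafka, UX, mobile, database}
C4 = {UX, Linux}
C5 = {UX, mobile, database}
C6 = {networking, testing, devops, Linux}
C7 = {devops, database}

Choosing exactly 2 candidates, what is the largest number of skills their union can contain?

8

Choosing C2, C3 covers {API, networking, devops, Kafka, UX, Linux, mobile, database} — 8 skills.
No choice of 2 candidates does better; here backend, testing are left uncovered.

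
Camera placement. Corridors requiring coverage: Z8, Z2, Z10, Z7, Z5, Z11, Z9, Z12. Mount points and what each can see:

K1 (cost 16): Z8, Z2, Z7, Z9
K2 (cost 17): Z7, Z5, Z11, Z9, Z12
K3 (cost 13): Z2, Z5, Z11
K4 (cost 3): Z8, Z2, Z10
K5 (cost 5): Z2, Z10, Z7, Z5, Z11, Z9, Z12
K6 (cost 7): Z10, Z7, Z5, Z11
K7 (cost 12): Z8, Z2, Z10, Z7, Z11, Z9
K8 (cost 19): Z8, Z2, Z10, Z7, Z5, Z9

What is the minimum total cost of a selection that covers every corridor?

8

K4, K5 cover every corridor at cost 3 + 5 = 8.
Any cover uses at least 2 camera mounts; among all covering selections none totals below 8.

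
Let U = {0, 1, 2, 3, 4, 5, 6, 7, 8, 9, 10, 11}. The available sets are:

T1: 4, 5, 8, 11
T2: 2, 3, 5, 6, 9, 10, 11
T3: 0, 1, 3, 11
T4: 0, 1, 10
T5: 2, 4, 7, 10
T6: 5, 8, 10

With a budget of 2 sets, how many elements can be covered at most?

Choosing T1, T2 covers {2, 3, 4, 5, 6, 8, 9, 10, 11} — 9 elements.
No choice of 2 sets does better; here 0, 1, 7 are left uncovered.

9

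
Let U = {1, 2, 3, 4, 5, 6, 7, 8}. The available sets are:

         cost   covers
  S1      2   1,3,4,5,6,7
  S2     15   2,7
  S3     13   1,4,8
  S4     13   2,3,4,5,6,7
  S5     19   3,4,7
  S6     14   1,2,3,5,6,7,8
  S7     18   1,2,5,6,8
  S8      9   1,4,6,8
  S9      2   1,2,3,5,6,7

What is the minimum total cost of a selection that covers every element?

11

S8, S9 cover every element at cost 9 + 2 = 11.
Any cover uses at least 2 sets; among all covering selections none totals below 11.
Greedy by coverage-per-cost would pick S1, S9, S8 for 13 — worse than the optimum 11.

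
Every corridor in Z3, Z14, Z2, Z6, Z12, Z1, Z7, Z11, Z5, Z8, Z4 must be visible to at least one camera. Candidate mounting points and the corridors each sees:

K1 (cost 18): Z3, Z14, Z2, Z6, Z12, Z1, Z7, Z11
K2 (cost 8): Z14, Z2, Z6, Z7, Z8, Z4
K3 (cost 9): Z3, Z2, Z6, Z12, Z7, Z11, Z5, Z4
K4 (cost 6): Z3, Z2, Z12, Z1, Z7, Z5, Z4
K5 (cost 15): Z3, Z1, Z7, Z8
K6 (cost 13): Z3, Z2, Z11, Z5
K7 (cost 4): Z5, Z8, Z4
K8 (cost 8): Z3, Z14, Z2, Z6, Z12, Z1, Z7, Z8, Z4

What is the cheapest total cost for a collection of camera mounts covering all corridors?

K3, K8 cover every corridor at cost 9 + 8 = 17.
Any cover uses at least 2 camera mounts; among all covering selections none totals below 17.
Greedy by coverage-per-cost would pick K4, K2, K3 for 23 — worse than the optimum 17.

17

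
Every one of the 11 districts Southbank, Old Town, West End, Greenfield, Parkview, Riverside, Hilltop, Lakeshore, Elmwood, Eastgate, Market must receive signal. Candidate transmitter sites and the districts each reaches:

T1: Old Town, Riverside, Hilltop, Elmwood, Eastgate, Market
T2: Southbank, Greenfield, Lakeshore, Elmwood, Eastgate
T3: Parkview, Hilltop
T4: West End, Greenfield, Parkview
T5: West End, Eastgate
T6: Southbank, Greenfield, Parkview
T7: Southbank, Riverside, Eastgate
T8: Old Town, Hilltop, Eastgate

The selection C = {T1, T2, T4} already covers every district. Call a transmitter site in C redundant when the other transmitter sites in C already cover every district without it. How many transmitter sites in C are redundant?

0

Drop T1: Old Town, Riverside, Hilltop, Market uncovered — not redundant.
Drop T2: Southbank, Lakeshore uncovered — not redundant.
Drop T4: West End, Parkview uncovered — not redundant.
None of the transmitter sites in C is redundant.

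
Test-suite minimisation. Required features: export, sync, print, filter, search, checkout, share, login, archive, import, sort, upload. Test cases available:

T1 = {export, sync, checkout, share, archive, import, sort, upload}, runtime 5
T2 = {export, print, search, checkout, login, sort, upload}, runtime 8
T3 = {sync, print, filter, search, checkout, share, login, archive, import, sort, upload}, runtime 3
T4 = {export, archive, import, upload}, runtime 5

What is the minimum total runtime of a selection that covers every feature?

T1, T3 cover every feature at runtime 5 + 3 = 8.
Any cover uses at least 2 test cases; among all covering selections none totals below 8.

8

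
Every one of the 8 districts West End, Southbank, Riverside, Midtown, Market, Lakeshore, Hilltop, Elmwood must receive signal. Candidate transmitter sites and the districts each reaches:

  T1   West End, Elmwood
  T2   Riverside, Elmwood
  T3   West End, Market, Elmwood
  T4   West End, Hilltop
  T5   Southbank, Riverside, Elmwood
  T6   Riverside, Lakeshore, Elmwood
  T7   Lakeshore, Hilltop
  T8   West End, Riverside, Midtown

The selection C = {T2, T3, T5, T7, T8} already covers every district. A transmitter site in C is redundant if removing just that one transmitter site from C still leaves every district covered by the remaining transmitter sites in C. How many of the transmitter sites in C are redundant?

1

Drop T2: the rest still cover every district — redundant.
Drop T3: Market uncovered — not redundant.
Drop T5: Southbank uncovered — not redundant.
Drop T7: Lakeshore, Hilltop uncovered — not redundant.
Drop T8: Midtown uncovered — not redundant.
1 redundant: T2.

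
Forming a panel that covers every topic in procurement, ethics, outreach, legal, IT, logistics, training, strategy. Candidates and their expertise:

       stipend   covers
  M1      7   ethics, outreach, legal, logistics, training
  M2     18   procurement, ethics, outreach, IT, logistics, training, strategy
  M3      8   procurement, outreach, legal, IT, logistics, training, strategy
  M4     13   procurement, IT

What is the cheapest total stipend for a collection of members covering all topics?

15

M1, M3 cover every topic at stipend 7 + 8 = 15.
Any cover uses at least 2 members; among all covering selections none totals below 15.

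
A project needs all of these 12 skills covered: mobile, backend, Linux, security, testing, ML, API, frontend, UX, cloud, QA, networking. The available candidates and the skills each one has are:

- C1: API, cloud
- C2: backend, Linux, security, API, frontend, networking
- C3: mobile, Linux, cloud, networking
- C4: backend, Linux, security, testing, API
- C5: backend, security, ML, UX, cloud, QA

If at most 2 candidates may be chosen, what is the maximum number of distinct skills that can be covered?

10

Choosing C2, C5 covers {backend, Linux, security, ML, API, frontend, UX, cloud, QA, networking} — 10 skills.
No choice of 2 candidates does better; here mobile, testing are left uncovered.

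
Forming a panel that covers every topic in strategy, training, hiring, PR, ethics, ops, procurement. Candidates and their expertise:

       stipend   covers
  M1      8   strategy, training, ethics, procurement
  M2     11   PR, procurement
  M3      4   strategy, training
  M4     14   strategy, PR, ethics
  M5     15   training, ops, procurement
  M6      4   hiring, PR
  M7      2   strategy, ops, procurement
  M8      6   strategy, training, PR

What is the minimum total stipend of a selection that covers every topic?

14

M1, M6, M7 cover every topic at stipend 8 + 4 + 2 = 14.
Any cover uses at least 3 members; among all covering selections none totals below 14.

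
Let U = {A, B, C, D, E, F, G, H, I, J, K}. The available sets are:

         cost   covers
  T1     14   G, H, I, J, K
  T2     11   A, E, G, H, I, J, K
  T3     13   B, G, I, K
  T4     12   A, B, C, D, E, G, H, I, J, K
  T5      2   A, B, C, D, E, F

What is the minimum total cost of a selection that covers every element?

13

T2, T5 cover every element at cost 11 + 2 = 13.
Any cover uses at least 2 sets; among all covering selections none totals below 13.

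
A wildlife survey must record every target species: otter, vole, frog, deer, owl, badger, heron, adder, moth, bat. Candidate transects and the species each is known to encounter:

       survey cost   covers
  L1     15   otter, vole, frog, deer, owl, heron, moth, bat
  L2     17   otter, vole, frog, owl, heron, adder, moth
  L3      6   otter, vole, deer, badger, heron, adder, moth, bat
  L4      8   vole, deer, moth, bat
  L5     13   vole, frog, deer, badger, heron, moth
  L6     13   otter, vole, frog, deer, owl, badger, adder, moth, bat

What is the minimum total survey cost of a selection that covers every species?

L3, L6 cover every species at survey cost 6 + 13 = 19.
Any cover uses at least 2 transects; among all covering selections none totals below 19.

19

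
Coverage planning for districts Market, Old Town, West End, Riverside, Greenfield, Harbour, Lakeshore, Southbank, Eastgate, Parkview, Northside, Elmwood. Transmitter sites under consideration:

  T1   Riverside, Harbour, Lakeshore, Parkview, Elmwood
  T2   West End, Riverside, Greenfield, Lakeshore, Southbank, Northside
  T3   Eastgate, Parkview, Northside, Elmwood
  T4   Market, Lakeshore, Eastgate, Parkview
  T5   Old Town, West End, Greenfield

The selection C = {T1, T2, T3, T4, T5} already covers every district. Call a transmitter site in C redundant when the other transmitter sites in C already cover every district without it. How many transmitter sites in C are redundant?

Drop T1: Harbour uncovered — not redundant.
Drop T2: Southbank uncovered — not redundant.
Drop T3: the rest still cover every district — redundant.
Drop T4: Market uncovered — not redundant.
Drop T5: Old Town uncovered — not redundant.
1 redundant: T3.

1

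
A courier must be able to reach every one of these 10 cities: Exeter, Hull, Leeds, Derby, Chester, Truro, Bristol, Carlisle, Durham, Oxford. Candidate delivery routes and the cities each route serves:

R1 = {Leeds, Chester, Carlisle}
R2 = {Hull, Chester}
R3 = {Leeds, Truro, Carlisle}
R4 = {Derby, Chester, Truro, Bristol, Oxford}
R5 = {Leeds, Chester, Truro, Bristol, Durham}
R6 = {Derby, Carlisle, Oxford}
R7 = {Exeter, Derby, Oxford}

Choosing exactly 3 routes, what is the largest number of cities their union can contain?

Choosing R1, R5, R7 covers {Exeter, Leeds, Derby, Chester, Truro, Bristol, Carlisle, Durham, Oxford} — 9 cities.
No choice of 3 routes does better; here Hull is left uncovered.

9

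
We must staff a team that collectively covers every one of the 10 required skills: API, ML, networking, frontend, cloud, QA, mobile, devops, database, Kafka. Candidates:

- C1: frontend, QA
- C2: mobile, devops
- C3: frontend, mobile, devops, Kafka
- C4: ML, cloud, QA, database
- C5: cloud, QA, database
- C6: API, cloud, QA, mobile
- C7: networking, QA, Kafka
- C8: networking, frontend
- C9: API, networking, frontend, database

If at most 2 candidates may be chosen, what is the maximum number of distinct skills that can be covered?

Choosing C3, C4 covers {ML, frontend, cloud, QA, mobile, devops, database, Kafka} — 8 skills.
No choice of 2 candidates does better; here API, networking are left uncovered.

8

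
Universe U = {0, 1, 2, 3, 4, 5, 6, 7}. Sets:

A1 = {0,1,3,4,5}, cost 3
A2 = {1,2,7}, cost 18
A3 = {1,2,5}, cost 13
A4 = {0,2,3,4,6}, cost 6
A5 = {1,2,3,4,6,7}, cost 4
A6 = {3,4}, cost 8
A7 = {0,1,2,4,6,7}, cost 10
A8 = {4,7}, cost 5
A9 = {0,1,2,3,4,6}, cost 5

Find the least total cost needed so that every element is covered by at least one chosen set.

A1, A5 cover every element at cost 3 + 4 = 7.
Any cover uses at least 2 sets; among all covering selections none totals below 7.

7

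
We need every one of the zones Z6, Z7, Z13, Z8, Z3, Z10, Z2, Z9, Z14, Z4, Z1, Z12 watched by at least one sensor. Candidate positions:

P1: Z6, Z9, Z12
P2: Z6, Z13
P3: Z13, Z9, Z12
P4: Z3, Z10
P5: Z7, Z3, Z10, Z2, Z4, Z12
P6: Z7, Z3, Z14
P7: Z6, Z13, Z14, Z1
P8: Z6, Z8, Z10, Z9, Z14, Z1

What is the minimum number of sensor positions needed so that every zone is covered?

3

P2, P5, P8 together cover {Z6, Z7, Z13, Z8, Z3, Z10, Z2, Z9, Z14, Z4, Z1, Z12} — every zone.
No 2 of the 8 sensor positions cover everything (all 28 pairs fall short), so 3 is minimum.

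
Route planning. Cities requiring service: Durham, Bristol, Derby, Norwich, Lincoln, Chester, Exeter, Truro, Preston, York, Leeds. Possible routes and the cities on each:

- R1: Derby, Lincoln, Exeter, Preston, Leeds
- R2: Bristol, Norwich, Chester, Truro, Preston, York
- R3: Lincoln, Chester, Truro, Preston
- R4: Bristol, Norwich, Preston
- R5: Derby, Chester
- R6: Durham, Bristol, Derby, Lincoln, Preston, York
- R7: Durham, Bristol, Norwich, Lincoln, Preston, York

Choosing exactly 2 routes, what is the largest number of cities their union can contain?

10

Choosing R1, R2 covers {Bristol, Derby, Norwich, Lincoln, Chester, Exeter, Truro, Preston, York, Leeds} — 10 cities.
No choice of 2 routes does better; here Durham is left uncovered.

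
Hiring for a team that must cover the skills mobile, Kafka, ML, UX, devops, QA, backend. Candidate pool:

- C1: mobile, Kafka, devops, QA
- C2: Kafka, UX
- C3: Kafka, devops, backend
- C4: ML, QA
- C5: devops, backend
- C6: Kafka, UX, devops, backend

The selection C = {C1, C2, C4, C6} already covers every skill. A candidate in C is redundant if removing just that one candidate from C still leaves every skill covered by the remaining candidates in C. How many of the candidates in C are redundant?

1

Drop C1: mobile uncovered — not redundant.
Drop C2: the rest still cover every skill — redundant.
Drop C4: ML uncovered — not redundant.
Drop C6: backend uncovered — not redundant.
1 redundant: C2.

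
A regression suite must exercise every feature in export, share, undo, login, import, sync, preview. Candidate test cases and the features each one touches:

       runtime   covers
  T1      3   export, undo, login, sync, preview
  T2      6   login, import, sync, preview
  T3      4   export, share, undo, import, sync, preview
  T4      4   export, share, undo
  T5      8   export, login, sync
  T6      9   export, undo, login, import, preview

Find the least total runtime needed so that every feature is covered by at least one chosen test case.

T1, T3 cover every feature at runtime 3 + 4 = 7.
Any cover uses at least 2 test cases; among all covering selections none totals below 7.

7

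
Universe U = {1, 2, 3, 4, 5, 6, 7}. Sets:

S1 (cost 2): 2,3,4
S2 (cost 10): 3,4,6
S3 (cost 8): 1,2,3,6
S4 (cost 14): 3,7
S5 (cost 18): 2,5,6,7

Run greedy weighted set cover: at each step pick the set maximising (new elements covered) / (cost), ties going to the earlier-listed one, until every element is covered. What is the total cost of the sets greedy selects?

28

Pick 1: S1 adds 3 new (2, 3, 4) at cost 2 (ratio 3/2).
Pick 2: S3 adds 2 new (1, 6) at cost 8 (ratio 2/8).
Pick 3: S5 adds 2 new (5, 7) at cost 18 (ratio 2/18).
Greedy total cost: 2 + 8 + 18 = 28.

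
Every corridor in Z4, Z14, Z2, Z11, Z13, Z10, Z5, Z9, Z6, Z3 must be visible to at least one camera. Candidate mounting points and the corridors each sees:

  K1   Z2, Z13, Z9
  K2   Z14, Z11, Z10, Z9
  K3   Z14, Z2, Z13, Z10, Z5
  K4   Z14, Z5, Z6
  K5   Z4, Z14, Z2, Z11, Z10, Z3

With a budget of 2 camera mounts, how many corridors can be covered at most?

Choosing K1, K5 covers {Z4, Z14, Z2, Z11, Z13, Z10, Z9, Z3} — 8 corridors.
No choice of 2 camera mounts does better; here Z5, Z6 are left uncovered.

8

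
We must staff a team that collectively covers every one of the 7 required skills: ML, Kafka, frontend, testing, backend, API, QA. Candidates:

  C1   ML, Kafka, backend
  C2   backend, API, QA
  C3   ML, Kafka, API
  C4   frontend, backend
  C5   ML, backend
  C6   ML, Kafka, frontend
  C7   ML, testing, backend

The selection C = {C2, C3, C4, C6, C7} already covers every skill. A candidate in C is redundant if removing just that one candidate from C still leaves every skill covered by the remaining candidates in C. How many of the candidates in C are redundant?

Drop C2: QA uncovered — not redundant.
Drop C3: the rest still cover every skill — redundant.
Drop C4: the rest still cover every skill — redundant.
Drop C6: the rest still cover every skill — redundant.
Drop C7: testing uncovered — not redundant.
3 redundant: C3, C4, C6.

3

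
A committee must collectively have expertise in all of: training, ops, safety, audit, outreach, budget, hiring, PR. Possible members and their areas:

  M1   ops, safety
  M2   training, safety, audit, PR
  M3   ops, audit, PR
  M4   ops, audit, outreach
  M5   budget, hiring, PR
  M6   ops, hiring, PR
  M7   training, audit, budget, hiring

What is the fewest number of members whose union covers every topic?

M2, M4, M5 together cover {training, ops, safety, audit, outreach, budget, hiring, PR} — every topic.
No 2 of the 7 members cover everything (all 21 pairs fall short), so 3 is minimum.

3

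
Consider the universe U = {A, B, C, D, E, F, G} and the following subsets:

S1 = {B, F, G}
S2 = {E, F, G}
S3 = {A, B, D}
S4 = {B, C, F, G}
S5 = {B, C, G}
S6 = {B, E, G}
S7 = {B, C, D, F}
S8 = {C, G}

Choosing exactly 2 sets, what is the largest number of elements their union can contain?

Choosing S2, S3 covers {A, B, D, E, F, G} — 6 elements.
No choice of 2 sets does better; here C is left uncovered.

6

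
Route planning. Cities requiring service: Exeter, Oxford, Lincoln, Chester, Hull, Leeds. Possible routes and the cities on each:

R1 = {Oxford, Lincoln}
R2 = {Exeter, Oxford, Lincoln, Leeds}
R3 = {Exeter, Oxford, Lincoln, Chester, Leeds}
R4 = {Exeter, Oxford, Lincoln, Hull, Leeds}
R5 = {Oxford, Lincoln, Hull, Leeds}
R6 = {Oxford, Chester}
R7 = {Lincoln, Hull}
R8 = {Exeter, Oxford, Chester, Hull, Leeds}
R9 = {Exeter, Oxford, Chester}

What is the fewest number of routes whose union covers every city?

2

R1, R8 together cover {Exeter, Oxford, Lincoln, Chester, Hull, Leeds} — every city.
No single route contains all 6 cities, so 2 is optimal.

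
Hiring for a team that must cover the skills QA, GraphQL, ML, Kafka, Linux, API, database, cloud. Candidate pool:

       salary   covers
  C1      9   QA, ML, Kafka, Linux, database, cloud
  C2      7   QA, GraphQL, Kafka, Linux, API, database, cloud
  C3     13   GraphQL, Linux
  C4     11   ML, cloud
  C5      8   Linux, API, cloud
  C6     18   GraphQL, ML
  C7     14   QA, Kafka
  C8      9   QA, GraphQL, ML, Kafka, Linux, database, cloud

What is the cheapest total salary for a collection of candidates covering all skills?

16

C1, C2 cover every skill at salary 9 + 7 = 16.
Any cover uses at least 2 candidates; among all covering selections none totals below 16.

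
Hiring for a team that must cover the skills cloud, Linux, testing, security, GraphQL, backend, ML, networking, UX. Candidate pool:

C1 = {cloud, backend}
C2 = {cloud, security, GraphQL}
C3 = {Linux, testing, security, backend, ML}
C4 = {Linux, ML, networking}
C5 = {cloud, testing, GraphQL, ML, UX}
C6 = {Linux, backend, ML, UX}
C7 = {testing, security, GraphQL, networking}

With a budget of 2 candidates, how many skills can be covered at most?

Choosing C3, C5 covers {cloud, Linux, testing, security, GraphQL, backend, ML, UX} — 8 skills.
No choice of 2 candidates does better; here networking is left uncovered.

8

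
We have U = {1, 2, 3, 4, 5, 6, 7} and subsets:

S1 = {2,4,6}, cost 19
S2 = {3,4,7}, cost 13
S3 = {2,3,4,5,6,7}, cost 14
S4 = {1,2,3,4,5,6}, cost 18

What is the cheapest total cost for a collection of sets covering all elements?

31

S2, S4 cover every element at cost 13 + 18 = 31.
Any cover uses at least 2 sets; among all covering selections none totals below 31.
Greedy by coverage-per-cost would pick S3, S4 for 32 — worse than the optimum 31.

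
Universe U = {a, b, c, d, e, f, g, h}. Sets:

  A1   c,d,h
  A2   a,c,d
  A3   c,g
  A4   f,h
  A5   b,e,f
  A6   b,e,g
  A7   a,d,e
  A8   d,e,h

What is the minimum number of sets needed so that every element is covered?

A2, A4, A6 together cover {a, b, c, d, e, f, g, h} — every element.
No 2 of the 8 sets cover everything (all 28 pairs fall short), so 3 is minimum.

3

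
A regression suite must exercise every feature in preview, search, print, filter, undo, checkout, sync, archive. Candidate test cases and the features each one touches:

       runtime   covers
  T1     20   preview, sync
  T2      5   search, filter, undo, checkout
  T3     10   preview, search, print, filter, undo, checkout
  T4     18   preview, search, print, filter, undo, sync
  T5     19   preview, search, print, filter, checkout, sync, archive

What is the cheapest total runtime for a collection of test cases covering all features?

T2, T5 cover every feature at runtime 5 + 19 = 24.
Any cover uses at least 2 test cases; among all covering selections none totals below 24.

24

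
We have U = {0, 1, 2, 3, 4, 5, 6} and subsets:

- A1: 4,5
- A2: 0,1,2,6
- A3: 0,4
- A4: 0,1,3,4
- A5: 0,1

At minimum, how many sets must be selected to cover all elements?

3

A1, A2, A4 together cover {0, 1, 2, 3, 4, 5, 6} — every element.
No 2 of the 5 sets cover everything (all 10 pairs fall short), so 3 is minimum.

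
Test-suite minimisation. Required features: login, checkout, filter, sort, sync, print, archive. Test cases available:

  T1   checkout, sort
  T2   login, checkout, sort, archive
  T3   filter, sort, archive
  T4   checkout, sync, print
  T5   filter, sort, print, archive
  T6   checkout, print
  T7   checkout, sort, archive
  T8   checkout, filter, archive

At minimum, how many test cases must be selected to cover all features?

T2, T3, T4 together cover {login, checkout, filter, sort, sync, print, archive} — every feature.
No 2 of the 8 test cases cover everything (all 28 pairs fall short), so 3 is minimum.

3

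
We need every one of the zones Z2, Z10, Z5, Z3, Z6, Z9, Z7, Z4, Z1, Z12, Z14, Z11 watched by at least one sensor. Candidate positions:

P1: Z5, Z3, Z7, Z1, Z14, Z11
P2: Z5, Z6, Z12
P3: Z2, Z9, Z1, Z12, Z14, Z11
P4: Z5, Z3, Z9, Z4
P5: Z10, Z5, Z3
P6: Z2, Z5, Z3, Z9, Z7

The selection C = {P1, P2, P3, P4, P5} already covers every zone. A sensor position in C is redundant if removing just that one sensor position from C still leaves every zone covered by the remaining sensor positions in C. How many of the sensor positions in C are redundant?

Drop P1: Z7 uncovered — not redundant.
Drop P2: Z6 uncovered — not redundant.
Drop P3: Z2 uncovered — not redundant.
Drop P4: Z4 uncovered — not redundant.
Drop P5: Z10 uncovered — not redundant.
None of the sensor positions in C is redundant.

0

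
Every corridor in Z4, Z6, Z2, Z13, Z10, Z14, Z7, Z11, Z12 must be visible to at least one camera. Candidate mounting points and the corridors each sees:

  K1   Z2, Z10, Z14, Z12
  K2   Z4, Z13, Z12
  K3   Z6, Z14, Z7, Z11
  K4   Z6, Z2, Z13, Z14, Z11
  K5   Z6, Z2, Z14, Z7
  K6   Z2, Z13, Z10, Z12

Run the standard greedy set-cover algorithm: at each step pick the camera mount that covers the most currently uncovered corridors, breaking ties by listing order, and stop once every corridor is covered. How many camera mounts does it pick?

4

Pick 1: K4 covers 5 new corridors (Z6, Z2, Z13, Z14, Z11).
Pick 2: K1 covers 2 new corridors (Z10, Z12).
Pick 3: K2 covers 1 new corridors (Z4).
Pick 4: K3 covers 1 new corridors (Z7).
Greedy uses 4 camera mounts. (The true minimum is 3.)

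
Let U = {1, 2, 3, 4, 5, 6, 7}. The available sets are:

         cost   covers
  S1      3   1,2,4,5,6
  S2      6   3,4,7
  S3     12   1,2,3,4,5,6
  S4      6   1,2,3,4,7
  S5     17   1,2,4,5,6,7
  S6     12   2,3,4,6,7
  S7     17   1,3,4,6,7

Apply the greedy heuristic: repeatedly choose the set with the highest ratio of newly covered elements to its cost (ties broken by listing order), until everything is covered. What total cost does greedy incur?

9

Pick 1: S1 adds 5 new (1, 2, 4, 5, 6) at cost 3 (ratio 5/3).
Pick 2: S2 adds 2 new (3, 7) at cost 6 (ratio 2/6).
Greedy total cost: 3 + 6 = 9.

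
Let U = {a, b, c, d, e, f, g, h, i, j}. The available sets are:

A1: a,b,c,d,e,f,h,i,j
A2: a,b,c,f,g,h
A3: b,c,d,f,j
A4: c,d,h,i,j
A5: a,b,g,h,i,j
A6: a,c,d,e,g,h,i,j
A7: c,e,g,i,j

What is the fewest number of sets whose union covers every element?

A1, A2 together cover {a, b, c, d, e, f, g, h, i, j} — every element.
No single set contains all 10 elements, so 2 is optimal.

2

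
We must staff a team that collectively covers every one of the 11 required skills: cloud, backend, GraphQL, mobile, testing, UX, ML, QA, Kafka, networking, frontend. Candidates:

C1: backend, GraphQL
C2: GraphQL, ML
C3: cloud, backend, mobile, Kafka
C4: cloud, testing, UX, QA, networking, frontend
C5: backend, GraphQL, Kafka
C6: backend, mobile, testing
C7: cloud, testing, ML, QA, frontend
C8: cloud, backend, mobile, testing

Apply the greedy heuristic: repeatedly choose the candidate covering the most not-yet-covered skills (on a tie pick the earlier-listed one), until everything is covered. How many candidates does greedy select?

Pick 1: C4 covers 6 new skills (cloud, testing, UX, QA, networking, frontend).
Pick 2: C3 covers 3 new skills (backend, mobile, Kafka).
Pick 3: C2 covers 2 new skills (GraphQL, ML).
Greedy uses 3 candidates.

3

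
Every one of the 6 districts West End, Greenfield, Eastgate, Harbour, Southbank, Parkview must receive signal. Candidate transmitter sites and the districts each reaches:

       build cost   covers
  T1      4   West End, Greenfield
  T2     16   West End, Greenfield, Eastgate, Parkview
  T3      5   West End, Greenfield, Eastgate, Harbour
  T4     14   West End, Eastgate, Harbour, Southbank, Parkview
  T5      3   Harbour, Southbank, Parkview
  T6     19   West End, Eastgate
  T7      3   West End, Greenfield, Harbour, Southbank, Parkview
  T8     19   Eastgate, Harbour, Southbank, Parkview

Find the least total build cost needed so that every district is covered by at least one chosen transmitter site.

T3, T5 cover every district at build cost 5 + 3 = 8.
Any cover uses at least 2 transmitter sites; among all covering selections none totals below 8.

8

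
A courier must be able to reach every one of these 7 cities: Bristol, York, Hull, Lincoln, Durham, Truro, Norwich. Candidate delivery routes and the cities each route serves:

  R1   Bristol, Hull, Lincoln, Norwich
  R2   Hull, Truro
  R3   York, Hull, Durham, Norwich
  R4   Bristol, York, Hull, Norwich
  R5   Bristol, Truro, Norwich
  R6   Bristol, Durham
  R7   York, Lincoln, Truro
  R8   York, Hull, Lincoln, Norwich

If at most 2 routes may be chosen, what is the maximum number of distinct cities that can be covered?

6

Choosing R1, R3 covers {Bristol, York, Hull, Lincoln, Durham, Norwich} — 6 cities.
No choice of 2 routes does better; here Truro is left uncovered.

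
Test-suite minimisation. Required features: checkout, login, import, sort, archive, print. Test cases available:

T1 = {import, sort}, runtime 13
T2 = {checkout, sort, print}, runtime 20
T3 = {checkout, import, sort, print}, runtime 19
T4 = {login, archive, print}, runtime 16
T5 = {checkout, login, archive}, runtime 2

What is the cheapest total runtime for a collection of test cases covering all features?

21

T3, T5 cover every feature at runtime 19 + 2 = 21.
Any cover uses at least 2 test cases; among all covering selections none totals below 21.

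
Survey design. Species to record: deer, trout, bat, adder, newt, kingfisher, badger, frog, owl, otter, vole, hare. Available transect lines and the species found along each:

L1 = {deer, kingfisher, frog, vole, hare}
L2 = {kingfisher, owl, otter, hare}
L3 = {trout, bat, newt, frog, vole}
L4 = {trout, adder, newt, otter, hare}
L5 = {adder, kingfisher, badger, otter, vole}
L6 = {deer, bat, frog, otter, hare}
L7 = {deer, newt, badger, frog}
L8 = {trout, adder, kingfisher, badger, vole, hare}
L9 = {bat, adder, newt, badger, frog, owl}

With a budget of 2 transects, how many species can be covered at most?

Choosing L1, L9 covers {deer, bat, adder, newt, kingfisher, badger, frog, owl, vole, hare} — 10 species.
No choice of 2 transects does better; here trout, otter are left uncovered.

10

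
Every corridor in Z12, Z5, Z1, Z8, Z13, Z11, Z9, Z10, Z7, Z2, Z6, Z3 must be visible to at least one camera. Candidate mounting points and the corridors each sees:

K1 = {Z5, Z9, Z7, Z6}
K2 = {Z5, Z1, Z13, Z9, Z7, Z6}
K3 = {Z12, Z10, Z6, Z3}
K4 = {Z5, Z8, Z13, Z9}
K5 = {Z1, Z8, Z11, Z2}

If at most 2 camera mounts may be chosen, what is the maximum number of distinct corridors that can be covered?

Choosing K2, K3 covers {Z12, Z5, Z1, Z13, Z9, Z10, Z7, Z6, Z3} — 9 corridors.
No choice of 2 camera mounts does better; here Z8, Z11, Z2 are left uncovered.

9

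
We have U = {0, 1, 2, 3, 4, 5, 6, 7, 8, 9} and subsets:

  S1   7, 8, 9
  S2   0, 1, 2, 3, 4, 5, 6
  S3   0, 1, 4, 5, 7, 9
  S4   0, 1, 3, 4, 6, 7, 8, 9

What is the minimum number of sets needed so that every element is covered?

2

S1, S2 together cover {0, 1, 2, 3, 4, 5, 6, 7, 8, 9} — every element.
No single set contains all 10 elements, so 2 is optimal.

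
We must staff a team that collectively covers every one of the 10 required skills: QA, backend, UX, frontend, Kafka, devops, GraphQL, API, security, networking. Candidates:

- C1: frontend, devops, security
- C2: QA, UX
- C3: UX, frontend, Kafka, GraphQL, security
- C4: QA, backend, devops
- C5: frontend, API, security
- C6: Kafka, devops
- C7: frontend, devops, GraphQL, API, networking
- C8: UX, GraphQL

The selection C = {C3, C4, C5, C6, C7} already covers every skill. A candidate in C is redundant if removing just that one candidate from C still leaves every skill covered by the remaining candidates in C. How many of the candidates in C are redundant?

Drop C3: UX uncovered — not redundant.
Drop C4: QA, backend uncovered — not redundant.
Drop C5: the rest still cover every skill — redundant.
Drop C6: the rest still cover every skill — redundant.
Drop C7: networking uncovered — not redundant.
2 redundant: C5, C6.

2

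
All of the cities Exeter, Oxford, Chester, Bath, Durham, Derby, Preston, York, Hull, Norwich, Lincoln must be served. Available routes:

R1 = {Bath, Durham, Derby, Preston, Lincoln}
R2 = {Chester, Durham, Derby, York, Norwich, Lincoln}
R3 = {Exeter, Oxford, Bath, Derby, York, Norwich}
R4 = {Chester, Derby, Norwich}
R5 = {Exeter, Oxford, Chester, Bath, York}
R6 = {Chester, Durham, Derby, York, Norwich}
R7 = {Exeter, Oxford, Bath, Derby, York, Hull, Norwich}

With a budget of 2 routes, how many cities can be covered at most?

Choosing R1, R7 covers {Exeter, Oxford, Bath, Durham, Derby, Preston, York, Hull, Norwich, Lincoln} — 10 cities.
No choice of 2 routes does better; here Chester is left uncovered.

10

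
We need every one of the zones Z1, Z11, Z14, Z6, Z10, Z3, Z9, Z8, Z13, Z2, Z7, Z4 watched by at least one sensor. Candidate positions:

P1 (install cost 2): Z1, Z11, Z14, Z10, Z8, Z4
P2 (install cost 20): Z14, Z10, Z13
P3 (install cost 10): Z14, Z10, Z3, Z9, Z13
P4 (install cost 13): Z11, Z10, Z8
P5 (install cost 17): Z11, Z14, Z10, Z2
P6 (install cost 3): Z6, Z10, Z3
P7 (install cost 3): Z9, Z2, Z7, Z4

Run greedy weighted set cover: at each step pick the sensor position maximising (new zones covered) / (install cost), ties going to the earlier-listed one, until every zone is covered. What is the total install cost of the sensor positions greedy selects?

18

Pick 1: P1 adds 6 new (Z1, Z11, Z14, Z10, Z8, Z4) at install cost 2 (ratio 6/2).
Pick 2: P7 adds 3 new (Z9, Z2, Z7) at install cost 3 (ratio 3/3).
Pick 3: P6 adds 2 new (Z6, Z3) at install cost 3 (ratio 2/3).
Pick 4: P3 adds 1 new (Z13) at install cost 10 (ratio 1/10).
Greedy total install cost: 2 + 3 + 3 + 10 = 18.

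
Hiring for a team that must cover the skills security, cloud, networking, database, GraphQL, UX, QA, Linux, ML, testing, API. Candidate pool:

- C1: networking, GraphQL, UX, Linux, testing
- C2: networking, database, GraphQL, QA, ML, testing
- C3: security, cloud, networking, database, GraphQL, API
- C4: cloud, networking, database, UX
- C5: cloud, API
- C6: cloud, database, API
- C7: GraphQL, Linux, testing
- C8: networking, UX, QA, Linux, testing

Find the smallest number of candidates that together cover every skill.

3

C1, C2, C3 together cover {security, cloud, networking, database, GraphQL, UX, QA, Linux, ML, testing, API} — every skill.
No 2 of the 8 candidates cover everything (all 28 pairs fall short), so 3 is minimum.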